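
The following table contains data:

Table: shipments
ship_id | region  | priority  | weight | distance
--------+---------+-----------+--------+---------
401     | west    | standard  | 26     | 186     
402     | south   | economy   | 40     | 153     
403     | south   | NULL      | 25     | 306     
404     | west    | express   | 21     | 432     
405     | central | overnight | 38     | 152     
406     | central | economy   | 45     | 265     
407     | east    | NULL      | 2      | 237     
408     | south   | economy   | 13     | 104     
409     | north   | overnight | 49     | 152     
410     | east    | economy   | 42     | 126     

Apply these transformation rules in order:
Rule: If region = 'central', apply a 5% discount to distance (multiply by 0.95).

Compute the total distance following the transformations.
2092.15

Step 1: Records with region = 'central' have total distance = 417
Step 2: Apply multiplier: 417 × 0.95 = 396.15
Step 3: Other records total: 1696
Step 4: Final sum = 396.15 + 1696 = 2092.15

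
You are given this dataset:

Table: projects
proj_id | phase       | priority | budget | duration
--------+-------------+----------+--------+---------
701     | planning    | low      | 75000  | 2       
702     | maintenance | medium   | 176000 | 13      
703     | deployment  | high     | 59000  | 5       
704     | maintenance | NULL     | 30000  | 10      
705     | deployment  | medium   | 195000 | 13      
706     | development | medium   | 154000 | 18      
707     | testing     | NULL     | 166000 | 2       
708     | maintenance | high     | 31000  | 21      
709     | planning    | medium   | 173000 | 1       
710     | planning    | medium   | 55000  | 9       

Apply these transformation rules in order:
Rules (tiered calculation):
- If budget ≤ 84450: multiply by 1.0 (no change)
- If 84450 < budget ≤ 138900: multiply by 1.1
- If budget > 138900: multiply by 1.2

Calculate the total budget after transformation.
1286800.0

Step 1: Tier 1 (budget ≤ 84450): 5 records, sum = 250000 × 1.0 = 250000.0
Step 2: Tier 2 (84450 < budget ≤ 138900): 0 records, sum = 0 × 1.1 = 0.0
Step 3: Tier 3 (budget > 138900): 5 records, sum = 864000 × 1.2 = 1036800.0
Step 4: Final sum = 250000.0 + 0.0 + 1036800.0 = 1286800.0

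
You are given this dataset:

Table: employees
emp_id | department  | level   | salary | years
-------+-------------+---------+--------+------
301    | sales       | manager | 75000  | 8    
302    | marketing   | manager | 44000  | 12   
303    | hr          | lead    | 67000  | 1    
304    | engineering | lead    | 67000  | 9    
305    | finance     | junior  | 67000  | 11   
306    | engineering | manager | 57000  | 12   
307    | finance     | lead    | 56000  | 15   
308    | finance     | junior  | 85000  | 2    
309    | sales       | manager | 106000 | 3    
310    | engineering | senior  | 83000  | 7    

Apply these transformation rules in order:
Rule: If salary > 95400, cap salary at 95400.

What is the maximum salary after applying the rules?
95400

Step 1: Original maximum salary = 106000
Step 2: Apply cap at 95400
Step 3: 1 records had salary > 95400 and were capped
Step 4: Maximum after transformation = 95400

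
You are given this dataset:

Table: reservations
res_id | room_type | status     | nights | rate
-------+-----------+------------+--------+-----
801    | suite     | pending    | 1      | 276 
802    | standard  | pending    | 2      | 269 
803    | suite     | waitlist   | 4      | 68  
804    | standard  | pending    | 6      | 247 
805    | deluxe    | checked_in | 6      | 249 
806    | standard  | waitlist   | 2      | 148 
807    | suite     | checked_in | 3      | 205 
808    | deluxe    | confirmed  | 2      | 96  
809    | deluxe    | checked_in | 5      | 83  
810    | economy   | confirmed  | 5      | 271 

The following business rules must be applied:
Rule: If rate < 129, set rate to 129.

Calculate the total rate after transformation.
2052

Step 1: 3 records have rate < 129
Step 2: These records originally summed to 247
Step 3: After setting to minimum: 3 × 129 = 387
Step 4: Unaffected records sum: 1665
Step 5: Final sum = 387 + 1665 = 2052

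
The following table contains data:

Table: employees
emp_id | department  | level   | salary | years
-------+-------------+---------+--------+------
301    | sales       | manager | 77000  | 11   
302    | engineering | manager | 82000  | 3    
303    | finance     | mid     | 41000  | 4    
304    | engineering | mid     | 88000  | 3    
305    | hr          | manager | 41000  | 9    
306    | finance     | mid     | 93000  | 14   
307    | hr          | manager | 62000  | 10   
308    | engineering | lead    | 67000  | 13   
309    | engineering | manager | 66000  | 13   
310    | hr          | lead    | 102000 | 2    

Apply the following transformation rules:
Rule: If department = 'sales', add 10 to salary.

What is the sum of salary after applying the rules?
719010

Step 1: Count records where department = 'sales': 1
Step 2: Total bonus added: 1 × 10 = 10
Step 3: Original sum of salary: 719000
Step 4: Final sum = 719000 + 10 = 719010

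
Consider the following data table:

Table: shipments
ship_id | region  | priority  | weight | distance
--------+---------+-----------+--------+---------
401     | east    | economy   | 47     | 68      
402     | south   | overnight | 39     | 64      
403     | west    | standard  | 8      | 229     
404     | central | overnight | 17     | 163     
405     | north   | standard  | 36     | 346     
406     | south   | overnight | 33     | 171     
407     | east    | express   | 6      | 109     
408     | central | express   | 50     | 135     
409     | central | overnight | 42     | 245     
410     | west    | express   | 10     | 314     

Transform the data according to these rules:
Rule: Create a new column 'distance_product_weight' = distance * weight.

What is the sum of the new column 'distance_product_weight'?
49228

Step 1: For each record, compute distance * weight
Example calculations:
  68 * 47 = 3196
  64 * 39 = 2496
  229 * 8 = 1832
  ...
Step 2: Sum all derived values
Step 3: Total = 49228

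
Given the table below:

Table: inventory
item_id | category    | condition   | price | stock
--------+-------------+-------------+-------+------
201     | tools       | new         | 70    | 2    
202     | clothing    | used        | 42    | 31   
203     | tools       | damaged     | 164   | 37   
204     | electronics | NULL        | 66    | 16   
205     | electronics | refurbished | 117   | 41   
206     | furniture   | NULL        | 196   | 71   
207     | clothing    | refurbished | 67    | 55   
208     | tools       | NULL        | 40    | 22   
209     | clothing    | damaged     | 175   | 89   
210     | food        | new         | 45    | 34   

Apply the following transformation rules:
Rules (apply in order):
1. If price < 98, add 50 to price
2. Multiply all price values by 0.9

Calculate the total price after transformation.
1153.8

Step 1: Apply Rule 1 - Add 50 to records with price < 98
  - 6 records affected: 330 + (6 × 50) = 630
  - Unaffected records: 652
  - Sum after Rule 1: 1282
Step 2: Apply Rule 2 - Multiply all by 0.9
  - 1282 × 0.9 = 1153.8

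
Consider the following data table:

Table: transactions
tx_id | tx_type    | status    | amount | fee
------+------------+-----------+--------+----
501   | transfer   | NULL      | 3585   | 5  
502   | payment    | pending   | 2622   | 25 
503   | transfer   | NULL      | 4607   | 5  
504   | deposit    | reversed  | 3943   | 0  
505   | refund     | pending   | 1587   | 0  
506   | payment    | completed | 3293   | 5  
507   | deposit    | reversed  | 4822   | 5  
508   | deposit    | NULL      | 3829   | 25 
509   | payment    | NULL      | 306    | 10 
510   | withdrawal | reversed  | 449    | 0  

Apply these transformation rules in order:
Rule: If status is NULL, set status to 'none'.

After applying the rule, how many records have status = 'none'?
4

Step 1: Count records where status IS NULL
Step 2: Found 4 records with NULL status
Step 3: These records will have status set to 'none'
Step 4: Records already having status = 'none': 0
Step 5: Answer: 4 + 0 = 4 records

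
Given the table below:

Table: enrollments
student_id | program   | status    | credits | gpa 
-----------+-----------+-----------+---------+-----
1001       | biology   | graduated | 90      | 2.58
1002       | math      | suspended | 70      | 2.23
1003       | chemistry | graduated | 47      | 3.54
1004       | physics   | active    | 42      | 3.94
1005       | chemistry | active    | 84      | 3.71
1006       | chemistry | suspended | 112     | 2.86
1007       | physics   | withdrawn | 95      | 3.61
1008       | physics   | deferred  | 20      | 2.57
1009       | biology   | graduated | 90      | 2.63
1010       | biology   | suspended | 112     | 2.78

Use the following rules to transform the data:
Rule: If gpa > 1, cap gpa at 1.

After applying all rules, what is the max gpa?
1

Step 1: Original maximum gpa = 3.94
Step 2: Apply cap at 1
Step 3: 10 records had gpa > 1 and were capped
Step 4: Maximum after transformation = 1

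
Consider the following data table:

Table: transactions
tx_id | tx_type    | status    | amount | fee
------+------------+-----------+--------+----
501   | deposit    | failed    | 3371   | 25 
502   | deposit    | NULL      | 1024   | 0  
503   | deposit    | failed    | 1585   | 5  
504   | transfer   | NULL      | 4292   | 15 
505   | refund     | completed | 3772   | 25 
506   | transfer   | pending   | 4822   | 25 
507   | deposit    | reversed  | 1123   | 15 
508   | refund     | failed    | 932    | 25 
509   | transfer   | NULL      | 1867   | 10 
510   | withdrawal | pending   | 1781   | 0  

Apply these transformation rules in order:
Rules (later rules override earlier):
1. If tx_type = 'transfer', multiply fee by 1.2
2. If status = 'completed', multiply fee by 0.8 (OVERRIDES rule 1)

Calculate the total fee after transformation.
150.0

Step 1: Rule 2 takes priority for records with status = 'completed'
  - 1 records: 25 × 0.8 = 20.0
Step 2: Rule 1 applies to remaining records with tx_type = 'transfer'
  - 3 records: 50 × 1.2 = 60.0
Step 3: Other records unchanged: 70
Step 4: Final sum = 20.0 + 60.0 + 70 = 150.0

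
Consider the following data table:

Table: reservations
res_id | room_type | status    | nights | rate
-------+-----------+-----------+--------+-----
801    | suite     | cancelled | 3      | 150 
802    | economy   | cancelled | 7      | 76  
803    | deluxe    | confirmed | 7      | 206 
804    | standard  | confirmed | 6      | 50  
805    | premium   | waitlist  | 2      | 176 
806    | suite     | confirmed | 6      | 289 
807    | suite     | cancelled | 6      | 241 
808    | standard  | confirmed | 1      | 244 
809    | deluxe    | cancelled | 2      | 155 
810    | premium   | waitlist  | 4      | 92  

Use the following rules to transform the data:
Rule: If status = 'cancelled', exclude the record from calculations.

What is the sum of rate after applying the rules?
1057

Step 1: Identify records where status = 'cancelled'
Step 2: The excluded records sum to 622
Step 3: Original total rate = 1679
Step 4: Remaining total = 1679 - 622 = 1057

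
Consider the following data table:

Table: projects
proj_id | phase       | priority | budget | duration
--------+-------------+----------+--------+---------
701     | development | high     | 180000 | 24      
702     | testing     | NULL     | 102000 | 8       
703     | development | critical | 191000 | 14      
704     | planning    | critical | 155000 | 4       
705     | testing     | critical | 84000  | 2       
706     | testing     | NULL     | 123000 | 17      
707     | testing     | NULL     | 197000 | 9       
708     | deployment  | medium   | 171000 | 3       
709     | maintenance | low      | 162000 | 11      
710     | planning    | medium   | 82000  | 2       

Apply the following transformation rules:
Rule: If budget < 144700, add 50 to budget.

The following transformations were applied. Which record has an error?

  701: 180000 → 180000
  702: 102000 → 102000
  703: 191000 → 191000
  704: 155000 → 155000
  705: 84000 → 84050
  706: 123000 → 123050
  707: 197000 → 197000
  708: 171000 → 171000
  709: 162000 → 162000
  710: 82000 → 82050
Record 702 has an error. The correct transformed value should be 102050, not 102000.

Step 1: Check each record against the rule
Step 2: Record 702 has budget = 102000
Step 3: Since 102000 < 144700, the bonus should have been applied
Step 4: Correct value = 102050, but claimed value = 102000
Conclusion: Record 702 has the error.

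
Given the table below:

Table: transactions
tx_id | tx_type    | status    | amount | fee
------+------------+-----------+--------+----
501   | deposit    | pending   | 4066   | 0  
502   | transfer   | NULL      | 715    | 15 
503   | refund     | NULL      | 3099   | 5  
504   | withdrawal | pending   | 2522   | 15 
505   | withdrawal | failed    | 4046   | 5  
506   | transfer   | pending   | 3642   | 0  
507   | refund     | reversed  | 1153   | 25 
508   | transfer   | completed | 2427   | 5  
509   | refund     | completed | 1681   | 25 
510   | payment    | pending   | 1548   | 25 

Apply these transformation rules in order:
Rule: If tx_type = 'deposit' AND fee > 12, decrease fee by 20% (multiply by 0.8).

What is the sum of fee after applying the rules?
120

Step 1: Find records where tx_type = 'deposit' AND fee > 12
Step 2: 0 records match, summing to 0
Step 3: After multiplier: 0 × 0.8 = 0.0
Step 4: Unaffected records sum: 120
Step 5: Final sum = 0.0 + 120 = 120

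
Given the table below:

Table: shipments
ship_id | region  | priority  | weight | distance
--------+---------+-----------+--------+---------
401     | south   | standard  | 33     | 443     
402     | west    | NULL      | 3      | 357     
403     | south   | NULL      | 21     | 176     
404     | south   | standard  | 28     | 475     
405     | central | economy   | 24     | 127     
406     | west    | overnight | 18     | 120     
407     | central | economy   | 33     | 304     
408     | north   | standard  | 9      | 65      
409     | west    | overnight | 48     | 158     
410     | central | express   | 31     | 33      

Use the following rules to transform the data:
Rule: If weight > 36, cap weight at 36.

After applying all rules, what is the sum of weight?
236

Step 1: 1 records have weight > 36
Step 2: These records originally summed to 48
Step 3: After capping: 1 × 36 = 36
Step 4: Unaffected records sum: 200
Step 5: Final sum = 36 + 200 = 236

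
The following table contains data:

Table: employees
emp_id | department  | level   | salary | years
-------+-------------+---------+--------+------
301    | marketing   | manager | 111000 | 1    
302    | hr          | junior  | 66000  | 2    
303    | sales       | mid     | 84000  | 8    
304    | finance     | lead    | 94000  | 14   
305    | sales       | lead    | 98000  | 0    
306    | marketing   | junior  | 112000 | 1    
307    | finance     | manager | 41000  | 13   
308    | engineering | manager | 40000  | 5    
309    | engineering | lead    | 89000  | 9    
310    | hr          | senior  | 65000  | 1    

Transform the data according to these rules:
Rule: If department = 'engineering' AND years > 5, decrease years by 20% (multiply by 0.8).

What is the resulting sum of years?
52.2

Step 1: Find records where department = 'engineering' AND years > 5
Step 2: 1 records match, summing to 9
Step 3: After multiplier: 9 × 0.8 = 7.2
Step 4: Unaffected records sum: 45
Step 5: Final sum = 7.2 + 45 = 52.2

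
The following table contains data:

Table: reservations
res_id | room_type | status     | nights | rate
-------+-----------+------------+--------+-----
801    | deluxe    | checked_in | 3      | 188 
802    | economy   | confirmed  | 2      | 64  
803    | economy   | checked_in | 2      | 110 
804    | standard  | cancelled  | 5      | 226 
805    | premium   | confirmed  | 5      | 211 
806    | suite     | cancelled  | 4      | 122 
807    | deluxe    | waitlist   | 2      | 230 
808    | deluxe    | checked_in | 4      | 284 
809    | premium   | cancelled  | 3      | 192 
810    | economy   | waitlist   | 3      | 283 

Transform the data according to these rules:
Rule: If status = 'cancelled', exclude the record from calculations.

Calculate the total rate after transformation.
1370

Step 1: Identify records where status = 'cancelled'
Step 2: The excluded records sum to 540
Step 3: Original total rate = 1910
Step 4: Remaining total = 1910 - 540 = 1370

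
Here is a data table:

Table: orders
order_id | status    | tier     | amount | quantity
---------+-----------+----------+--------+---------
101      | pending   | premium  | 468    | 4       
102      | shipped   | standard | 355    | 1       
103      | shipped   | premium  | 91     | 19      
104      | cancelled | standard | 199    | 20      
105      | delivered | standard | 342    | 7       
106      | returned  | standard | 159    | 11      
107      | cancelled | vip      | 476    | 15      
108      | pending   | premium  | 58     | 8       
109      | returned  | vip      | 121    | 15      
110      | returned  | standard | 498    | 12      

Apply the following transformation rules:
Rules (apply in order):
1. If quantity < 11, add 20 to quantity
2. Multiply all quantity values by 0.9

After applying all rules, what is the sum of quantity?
172.8

Step 1: Apply Rule 1 - Add 20 to records with quantity < 11
  - 4 records affected: 20 + (4 × 20) = 100
  - Unaffected records: 92
  - Sum after Rule 1: 192
Step 2: Apply Rule 2 - Multiply all by 0.9
  - 192 × 0.9 = 172.8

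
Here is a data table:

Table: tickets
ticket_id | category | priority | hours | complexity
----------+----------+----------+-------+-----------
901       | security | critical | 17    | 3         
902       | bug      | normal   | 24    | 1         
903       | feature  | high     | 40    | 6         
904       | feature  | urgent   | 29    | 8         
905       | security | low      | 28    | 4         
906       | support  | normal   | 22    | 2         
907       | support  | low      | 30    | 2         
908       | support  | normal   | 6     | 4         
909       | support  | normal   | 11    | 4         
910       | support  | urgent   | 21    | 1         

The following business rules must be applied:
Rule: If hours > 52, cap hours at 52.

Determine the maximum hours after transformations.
40

Step 1: Original maximum hours = 40
Step 2: Check cap of 52 against maximum
Step 3: No records exceed the cap (max 40 <= cap 52), so no capping applies
Step 4: Maximum after transformation = 40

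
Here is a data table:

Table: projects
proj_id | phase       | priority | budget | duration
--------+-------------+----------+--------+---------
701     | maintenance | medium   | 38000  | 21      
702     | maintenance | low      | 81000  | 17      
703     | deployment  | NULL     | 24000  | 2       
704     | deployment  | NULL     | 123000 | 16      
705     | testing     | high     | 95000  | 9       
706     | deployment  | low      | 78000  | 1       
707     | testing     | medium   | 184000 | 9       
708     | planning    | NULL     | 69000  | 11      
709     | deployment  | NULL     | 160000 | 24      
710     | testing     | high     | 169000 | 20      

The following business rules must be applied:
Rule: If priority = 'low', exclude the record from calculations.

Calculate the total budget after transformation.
862000

Step 1: Identify records where priority = 'low'
Step 2: The excluded records sum to 159000
Step 3: Original total budget = 1021000
Step 4: Remaining total = 1021000 - 159000 = 862000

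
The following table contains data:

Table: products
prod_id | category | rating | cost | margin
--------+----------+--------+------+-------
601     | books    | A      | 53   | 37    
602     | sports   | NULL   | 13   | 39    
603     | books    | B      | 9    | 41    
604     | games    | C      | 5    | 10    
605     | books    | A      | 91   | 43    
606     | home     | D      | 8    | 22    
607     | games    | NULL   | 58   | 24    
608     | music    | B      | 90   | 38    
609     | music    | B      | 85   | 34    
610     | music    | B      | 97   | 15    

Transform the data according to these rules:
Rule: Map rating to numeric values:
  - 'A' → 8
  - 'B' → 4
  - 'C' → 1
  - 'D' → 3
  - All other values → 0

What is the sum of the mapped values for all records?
36

Step 1: Apply mapping to each record
Step 2: Count by status:
  'A': 2 records × 8 = 16
  'B': 4 records × 4 = 16
  'C': 1 records × 1 = 1
  'D': 1 records × 3 = 3
Step 3: Sum all mapped values = 36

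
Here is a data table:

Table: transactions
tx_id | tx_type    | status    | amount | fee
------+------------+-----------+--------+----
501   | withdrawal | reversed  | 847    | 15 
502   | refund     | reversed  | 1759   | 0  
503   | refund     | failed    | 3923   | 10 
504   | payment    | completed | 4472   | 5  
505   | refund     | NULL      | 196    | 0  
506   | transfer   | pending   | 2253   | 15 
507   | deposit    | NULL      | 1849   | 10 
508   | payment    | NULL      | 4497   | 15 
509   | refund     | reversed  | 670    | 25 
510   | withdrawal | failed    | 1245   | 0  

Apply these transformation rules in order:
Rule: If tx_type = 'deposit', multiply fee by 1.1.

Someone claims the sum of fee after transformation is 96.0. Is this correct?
Yes, the result is correct.

Step 1: Calculate the correct sum after transformation
Step 2: Apply multiplier 1.1 to records where tx_type = 'deposit'
Step 3: Correct result = 96.0
Step 4: Claimed result = 96.0
Step 5: 96.0 = 96.0 ✓
Conclusion: The claimed result is correct.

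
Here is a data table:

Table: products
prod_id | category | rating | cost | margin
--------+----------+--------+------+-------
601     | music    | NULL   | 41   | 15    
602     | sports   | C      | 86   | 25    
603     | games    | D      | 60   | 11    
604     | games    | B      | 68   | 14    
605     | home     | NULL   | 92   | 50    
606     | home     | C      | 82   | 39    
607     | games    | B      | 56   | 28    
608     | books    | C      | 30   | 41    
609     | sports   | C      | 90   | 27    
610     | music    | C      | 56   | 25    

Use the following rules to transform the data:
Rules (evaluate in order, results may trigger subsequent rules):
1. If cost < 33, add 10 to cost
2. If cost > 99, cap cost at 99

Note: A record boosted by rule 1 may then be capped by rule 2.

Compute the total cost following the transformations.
671

Step 1: Apply rule 1 to records with cost < 33
  - 1 records get bonus of 10
  - Of these, 0 records then exceed 99 and get capped
Step 2: Apply rule 2 to records with cost > 99
  - 0 records (original) are capped
Step 3: Calculate final sum = 671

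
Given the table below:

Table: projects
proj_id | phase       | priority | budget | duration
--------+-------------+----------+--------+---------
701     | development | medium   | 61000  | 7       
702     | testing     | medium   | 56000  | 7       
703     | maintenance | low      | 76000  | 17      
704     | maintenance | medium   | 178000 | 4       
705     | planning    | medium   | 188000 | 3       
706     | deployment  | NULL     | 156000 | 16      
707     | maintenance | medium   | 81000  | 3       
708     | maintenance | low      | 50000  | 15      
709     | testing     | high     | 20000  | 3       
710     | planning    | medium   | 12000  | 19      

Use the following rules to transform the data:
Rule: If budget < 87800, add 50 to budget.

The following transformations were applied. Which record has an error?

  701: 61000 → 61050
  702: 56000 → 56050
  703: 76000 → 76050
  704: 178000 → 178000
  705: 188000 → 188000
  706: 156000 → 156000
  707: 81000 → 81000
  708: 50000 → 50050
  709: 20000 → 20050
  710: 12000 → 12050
Record 707 has an error. The correct transformed value should be 81050, not 81000.

Step 1: Check each record against the rule
Step 2: Record 707 has budget = 81000
Step 3: Since 81000 < 87800, the bonus should have been applied
Step 4: Correct value = 81050, but claimed value = 81000
Conclusion: Record 707 has the error.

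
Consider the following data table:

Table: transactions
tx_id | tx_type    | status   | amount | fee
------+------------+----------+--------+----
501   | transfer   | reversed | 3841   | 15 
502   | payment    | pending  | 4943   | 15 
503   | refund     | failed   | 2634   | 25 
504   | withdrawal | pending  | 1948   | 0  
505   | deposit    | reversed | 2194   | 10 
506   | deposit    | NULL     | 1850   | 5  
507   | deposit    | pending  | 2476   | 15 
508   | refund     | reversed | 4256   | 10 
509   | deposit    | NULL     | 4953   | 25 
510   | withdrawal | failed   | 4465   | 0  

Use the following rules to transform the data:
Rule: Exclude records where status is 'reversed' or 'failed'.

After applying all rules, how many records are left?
5

Step 1: Count records to exclude
  - 3 (reversed) + 2 (failed) = 5 records
Step 2: Total records: 10
Step 3: Remaining = 10 - 5 = 5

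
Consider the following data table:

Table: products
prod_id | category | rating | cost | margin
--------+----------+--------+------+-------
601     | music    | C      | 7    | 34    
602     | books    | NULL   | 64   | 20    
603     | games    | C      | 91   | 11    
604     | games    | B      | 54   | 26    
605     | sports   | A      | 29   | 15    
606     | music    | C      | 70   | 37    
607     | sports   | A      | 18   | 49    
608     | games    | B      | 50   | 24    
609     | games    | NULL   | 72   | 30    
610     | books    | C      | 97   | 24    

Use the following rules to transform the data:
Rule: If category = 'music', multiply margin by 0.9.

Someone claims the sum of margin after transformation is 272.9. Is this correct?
No, the correct result is 262.9.

Step 1: Calculate the correct sum after transformation
Step 2: Apply multiplier 0.9 to records where category = 'music'
Step 3: Correct result = 262.9
Step 4: Claimed result = 272.9
Step 5: 262.9 ≠ 272.9
Conclusion: The claimed result is incorrect. The correct answer is 262.9.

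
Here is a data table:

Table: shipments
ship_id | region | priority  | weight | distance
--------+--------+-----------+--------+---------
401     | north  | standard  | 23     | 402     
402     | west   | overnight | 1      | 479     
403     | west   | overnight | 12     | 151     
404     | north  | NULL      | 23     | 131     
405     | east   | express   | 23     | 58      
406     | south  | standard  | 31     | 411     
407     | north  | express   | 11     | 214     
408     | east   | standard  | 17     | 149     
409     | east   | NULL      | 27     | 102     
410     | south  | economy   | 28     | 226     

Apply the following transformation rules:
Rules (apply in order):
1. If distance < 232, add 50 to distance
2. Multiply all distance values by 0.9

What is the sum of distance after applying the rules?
2405.7

Step 1: Apply Rule 1 - Add 50 to records with distance < 232
  - 7 records affected: 1031 + (7 × 50) = 1381
  - Unaffected records: 1292
  - Sum after Rule 1: 2673
Step 2: Apply Rule 2 - Multiply all by 0.9
  - 2673 × 0.9 = 2405.7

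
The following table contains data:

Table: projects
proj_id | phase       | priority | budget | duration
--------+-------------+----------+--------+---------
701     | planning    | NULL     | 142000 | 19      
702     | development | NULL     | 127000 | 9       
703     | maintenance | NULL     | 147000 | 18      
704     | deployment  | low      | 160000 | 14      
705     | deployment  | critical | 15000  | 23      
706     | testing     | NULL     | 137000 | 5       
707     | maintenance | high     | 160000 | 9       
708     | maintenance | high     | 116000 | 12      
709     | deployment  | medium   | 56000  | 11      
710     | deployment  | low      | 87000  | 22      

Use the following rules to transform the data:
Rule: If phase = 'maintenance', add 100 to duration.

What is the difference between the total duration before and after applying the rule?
300

Step 1: Original sum of duration = 142
Step 2: 3 records have phase = 'maintenance'
Step 3: Each affected record changes by 100
Step 4: Total change = 3 × 100 = 300
Step 5: New sum = 142 + 300 = 442
Step 6: Difference = |442 - 142| = 300
        (Sum increased by 300)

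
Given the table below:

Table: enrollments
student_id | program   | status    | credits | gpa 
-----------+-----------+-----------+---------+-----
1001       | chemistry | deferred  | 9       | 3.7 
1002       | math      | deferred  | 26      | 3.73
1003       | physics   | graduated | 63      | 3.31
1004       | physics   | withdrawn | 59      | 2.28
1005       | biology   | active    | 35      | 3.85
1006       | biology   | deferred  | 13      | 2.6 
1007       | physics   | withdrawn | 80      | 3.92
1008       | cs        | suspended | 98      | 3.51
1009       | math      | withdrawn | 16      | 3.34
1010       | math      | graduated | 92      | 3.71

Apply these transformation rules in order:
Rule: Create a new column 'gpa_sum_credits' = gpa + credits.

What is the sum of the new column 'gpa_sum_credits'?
524.95

Step 1: For each record, compute gpa + credits
Example calculations:
  3.7 + 9 = 12.7
  3.73 + 26 = 29.73
  3.31 + 63 = 66.31
  ...
Step 2: Sum all derived values
Step 3: Total = 524.95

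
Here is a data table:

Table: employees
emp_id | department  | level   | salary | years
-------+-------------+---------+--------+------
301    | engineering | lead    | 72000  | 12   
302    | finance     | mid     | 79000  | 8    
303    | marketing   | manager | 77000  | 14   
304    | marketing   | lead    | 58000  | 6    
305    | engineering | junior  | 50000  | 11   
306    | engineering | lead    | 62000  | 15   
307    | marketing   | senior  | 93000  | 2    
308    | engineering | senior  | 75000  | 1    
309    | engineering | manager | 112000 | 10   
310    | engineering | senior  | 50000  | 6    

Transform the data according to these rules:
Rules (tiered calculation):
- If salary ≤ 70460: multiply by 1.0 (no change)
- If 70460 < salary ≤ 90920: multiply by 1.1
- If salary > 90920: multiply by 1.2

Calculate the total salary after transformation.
799300.0

Step 1: Tier 1 (salary ≤ 70460): 4 records, sum = 220000 × 1.0 = 220000.0
Step 2: Tier 2 (70460 < salary ≤ 90920): 4 records, sum = 303000 × 1.1 = 333300.0
Step 3: Tier 3 (salary > 90920): 2 records, sum = 205000 × 1.2 = 246000.0
Step 4: Final sum = 220000.0 + 333300.0 + 246000.0 = 799300.0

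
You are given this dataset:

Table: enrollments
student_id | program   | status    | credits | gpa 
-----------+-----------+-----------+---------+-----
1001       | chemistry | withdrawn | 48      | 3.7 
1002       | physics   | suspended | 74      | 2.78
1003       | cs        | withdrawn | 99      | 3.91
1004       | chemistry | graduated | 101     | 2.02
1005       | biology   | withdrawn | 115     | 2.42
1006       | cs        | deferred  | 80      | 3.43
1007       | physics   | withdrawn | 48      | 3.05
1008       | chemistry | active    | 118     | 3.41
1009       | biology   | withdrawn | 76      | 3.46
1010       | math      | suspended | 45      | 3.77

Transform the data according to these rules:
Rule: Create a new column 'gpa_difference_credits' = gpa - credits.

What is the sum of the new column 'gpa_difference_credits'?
-772.05

Step 1: For each record, compute gpa - credits
Example calculations:
  3.7 - 48 = -44.3
  2.78 - 74 = -71.22
  3.91 - 99 = -95.09
  ...
Step 2: Sum all derived values
Step 3: Total = -772.05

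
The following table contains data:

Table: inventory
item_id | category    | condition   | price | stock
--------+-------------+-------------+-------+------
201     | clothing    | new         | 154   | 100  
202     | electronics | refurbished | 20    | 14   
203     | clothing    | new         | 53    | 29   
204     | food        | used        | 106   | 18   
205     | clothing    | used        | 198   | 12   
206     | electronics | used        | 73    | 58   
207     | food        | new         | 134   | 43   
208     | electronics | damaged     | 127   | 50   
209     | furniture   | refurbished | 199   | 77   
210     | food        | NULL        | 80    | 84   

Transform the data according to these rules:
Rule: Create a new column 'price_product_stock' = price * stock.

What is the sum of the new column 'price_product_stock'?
59890

Step 1: For each record, compute price * stock
Example calculations:
  154 * 100 = 15400
  20 * 14 = 280
  53 * 29 = 1537
  ...
Step 2: Sum all derived values
Step 3: Total = 59890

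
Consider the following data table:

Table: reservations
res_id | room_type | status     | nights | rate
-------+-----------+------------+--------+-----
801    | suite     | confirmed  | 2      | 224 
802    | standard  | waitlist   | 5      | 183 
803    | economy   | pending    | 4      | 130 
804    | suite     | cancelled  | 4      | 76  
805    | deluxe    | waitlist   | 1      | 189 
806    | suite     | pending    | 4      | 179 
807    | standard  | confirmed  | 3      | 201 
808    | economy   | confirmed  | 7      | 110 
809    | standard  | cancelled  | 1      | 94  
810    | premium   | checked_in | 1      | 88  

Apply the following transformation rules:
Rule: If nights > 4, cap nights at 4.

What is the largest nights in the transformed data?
4

Step 1: Original maximum nights = 7
Step 2: Apply cap at 4
Step 3: 2 records had nights > 4 and were capped
Step 4: Maximum after transformation = 4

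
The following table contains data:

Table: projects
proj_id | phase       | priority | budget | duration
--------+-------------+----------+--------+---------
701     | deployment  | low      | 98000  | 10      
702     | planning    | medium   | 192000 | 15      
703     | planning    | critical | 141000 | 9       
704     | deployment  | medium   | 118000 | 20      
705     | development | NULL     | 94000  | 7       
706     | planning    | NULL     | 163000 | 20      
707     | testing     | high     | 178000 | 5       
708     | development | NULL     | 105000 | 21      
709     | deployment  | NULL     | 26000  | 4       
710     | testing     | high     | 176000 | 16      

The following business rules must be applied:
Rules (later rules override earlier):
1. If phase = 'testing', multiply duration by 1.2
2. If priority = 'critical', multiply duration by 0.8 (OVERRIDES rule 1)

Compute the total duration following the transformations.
129.4

Step 1: Rule 2 takes priority for records with priority = 'critical'
  - 1 records: 9 × 0.8 = 7.2
Step 2: Rule 1 applies to remaining records with phase = 'testing'
  - 2 records: 21 × 1.2 = 25.2
Step 3: Other records unchanged: 97
Step 4: Final sum = 7.2 + 25.2 + 97 = 129.4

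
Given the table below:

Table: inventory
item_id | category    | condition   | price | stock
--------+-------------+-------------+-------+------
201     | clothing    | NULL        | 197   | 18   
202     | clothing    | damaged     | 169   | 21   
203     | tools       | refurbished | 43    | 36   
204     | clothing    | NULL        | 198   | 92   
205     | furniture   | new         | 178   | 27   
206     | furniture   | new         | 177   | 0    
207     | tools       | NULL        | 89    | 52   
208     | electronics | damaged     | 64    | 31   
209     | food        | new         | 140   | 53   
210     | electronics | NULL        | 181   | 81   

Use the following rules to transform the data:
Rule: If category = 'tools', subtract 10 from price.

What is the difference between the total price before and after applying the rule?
20

Step 1: Original sum of price = 1436
Step 2: 2 records have category = 'tools'
Step 3: Each affected record changes by -10
Step 4: Total change = 2 × -10 = -20
Step 5: New sum = 1436 + -20 = 1416
Step 6: Difference = |1416 - 1436| = 20
        (Sum decreased by 20)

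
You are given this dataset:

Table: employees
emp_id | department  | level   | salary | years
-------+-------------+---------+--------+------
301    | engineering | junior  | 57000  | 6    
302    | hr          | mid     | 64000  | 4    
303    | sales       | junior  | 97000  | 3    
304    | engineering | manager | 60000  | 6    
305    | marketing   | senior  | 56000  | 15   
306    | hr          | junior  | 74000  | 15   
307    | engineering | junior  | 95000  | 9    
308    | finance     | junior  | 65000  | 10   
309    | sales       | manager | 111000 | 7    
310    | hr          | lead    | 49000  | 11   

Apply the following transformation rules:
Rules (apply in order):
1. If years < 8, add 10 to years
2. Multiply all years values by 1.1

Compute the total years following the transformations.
149.6

Step 1: Apply Rule 1 - Add 10 to records with years < 8
  - 5 records affected: 26 + (5 × 10) = 76
  - Unaffected records: 60
  - Sum after Rule 1: 136
Step 2: Apply Rule 2 - Multiply all by 1.1
  - 136 × 1.1 = 149.6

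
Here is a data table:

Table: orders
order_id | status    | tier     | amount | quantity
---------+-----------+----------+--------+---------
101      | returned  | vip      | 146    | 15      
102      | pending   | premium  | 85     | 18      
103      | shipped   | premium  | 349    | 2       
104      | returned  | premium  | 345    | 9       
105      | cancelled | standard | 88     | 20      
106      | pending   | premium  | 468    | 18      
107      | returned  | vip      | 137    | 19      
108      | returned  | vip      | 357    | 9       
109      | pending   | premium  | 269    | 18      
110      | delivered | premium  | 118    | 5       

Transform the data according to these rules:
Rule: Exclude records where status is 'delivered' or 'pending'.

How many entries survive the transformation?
6

Step 1: Count records to exclude
  - 1 (delivered) + 3 (pending) = 4 records
Step 2: Total records: 10
Step 3: Remaining = 10 - 4 = 6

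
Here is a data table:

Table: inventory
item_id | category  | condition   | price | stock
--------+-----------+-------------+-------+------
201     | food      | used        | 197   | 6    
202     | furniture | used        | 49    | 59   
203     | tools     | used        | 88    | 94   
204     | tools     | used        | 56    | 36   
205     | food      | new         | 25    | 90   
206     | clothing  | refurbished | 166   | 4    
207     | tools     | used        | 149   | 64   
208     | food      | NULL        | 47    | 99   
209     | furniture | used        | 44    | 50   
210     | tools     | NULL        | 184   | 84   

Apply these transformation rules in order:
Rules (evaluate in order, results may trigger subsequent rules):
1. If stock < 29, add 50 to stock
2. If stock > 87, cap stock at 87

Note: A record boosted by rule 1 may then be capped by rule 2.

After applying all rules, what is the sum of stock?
664

Step 1: Apply rule 1 to records with stock < 29
  - 2 records get bonus of 50
  - Of these, 0 records then exceed 87 and get capped
Step 2: Apply rule 2 to records with stock > 87
  - 3 records (original) are capped
Step 3: Calculate final sum = 664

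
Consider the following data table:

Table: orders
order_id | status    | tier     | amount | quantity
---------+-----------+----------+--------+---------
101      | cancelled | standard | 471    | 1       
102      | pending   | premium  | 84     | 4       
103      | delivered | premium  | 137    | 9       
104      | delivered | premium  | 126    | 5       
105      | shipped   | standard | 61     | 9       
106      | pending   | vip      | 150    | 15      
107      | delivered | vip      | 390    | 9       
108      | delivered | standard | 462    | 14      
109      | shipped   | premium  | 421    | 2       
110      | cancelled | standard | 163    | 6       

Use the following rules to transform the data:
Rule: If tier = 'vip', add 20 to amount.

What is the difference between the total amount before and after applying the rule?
40

Step 1: Original sum of amount = 2465
Step 2: 2 records have tier = 'vip'
Step 3: Each affected record changes by 20
Step 4: Total change = 2 × 20 = 40
Step 5: New sum = 2465 + 40 = 2505
Step 6: Difference = |2505 - 2465| = 40
        (Sum increased by 40)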